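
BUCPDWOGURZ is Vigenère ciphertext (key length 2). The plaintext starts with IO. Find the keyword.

Subtract each crib letter from the matching ciphertext letter (mod 26):
B(1)−I(8)=-7≡19 → T
U(20)−O(14)=6 → G

TG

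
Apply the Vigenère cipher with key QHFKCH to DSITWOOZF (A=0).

TZNDYVEGK

Repeat the key across the message: QHFKCHQHF
D(3)+Q(16): 19 → T
S(18)+H(7): 25 → Z
I(8)+F(5): 13 → N
T(19)+K(10): 29≡3 → D
W(22)+C(2): 24 → Y
O(14)+H(7): 21 → V
O(14)+Q(16): 30≡4 → E
Z(25)+H(7): 32≡6 → G
F(5)+F(5): 10 → K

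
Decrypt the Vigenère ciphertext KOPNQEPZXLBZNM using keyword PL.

VDACBTAOIAMOYB

Repeat the key across the ciphertext: PLPLPLPLPLPLPL
K(10)−P(15): -5≡21 → V
O(14)−L(11): 3 → D
P(15)−P(15): 0 → A
N(13)−L(11): 2 → C
Q(16)−P(15): 1 → B
E(4)−L(11): -7≡19 → T
P(15)−P(15): 0 → A
Z(25)−L(11): 14 → O
X(23)−P(15): 8 → I
L(11)−L(11): 0 → A
B(1)−P(15): -14≡12 → M
Z(25)−L(11): 14 → O
N(13)−P(15): -2≡24 → Y
M(12)−L(11): 1 → B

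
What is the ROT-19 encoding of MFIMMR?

M(12): 12+19=31≡5 → F
F(5): 5+19=24 → Y
I(8): 8+19=27≡1 → B
M(12): 12+19=31≡5 → F
M(12): 12+19=31≡5 → F
R(17): 17+19=36≡10 → K

FYBFFK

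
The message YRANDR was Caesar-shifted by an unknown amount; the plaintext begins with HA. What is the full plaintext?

HAJWMA

From the crib: Y(24)−H(7)=17, so the shift is 17.
Subtract 17 from each ciphertext letter:
Y(24): 24−17=7 → H
R(17): 17−17=0 → A
A(0): 0−17=-17≡9 → J
N(13): 13−17=-4≡22 → W
D(3): 3−17=-14≡12 → M
R(17): 17−17=0 → A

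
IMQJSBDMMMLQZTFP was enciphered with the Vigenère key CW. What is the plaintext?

Repeat the key across the ciphertext: CWCWCWCWCWCWCWCW
I(8)−C(2): 6 → G
M(12)−W(22): -10≡16 → Q
Q(16)−C(2): 14 → O
J(9)−W(22): -13≡13 → N
S(18)−C(2): 16 → Q
B(1)−W(22): -21≡5 → F
D(3)−C(2): 1 → B
M(12)−W(22): -10≡16 → Q
M(12)−C(2): 10 → K
M(12)−W(22): -10≡16 → Q
L(11)−C(2): 9 → J
Q(16)−W(22): -6≡20 → U
Z(25)−C(2): 23 → X
T(19)−W(22): -3≡23 → X
F(5)−C(2): 3 → D
P(15)−W(22): -7≡19 → T

GQONQFBQKQJUXXDT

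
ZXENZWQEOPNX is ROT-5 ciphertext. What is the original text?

Z(25): 25−5=20 → U
X(23): 23−5=18 → S
E(4): 4−5=-1≡25 → Z
N(13): 13−5=8 → I
Z(25): 25−5=20 → U
W(22): 22−5=17 → R
Q(16): 16−5=11 → L
E(4): 4−5=-1≡25 → Z
O(14): 14−5=9 → J
P(15): 15−5=10 → K
N(13): 13−5=8 → I
X(23): 23−5=18 → S

USZIURLZJKIS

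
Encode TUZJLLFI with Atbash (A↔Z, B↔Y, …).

GFAQOOUR

T(19) → G(6)
U(20) → F(5)
Z(25) → A(0)
J(9) → Q(16)
L(11) → O(14)
L(11) → O(14)
F(5) → U(20)
I(8) → R(17)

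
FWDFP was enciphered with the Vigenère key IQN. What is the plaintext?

Repeat the key across the ciphertext: IQNIQ
F(5)−I(8): -3≡23 → X
W(22)−Q(16): 6 → G
D(3)−N(13): -10≡16 → Q
F(5)−I(8): -3≡23 → X
P(15)−Q(16): -1≡25 → Z

XGQXZ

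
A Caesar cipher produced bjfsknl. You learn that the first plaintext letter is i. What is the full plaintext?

From the crib: b(1)−i(8)=-7≡19, so the shift is 19.
Subtract 19 from each ciphertext letter:
b(1): 1−19=-18≡8 → i
j(9): 9−19=-10≡16 → q
f(5): 5−19=-14≡12 → m
s(18): 18−19=-1≡25 → z
k(10): 10−19=-9≡17 → r
n(13): 13−19=-6≡20 → u
l(11): 11−19=-8≡18 → s

iqmzrus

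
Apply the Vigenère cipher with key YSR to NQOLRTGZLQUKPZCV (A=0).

LIFJJKERCOMBNRTT

Repeat the key across the message: YSRYSRYSRYSRYSRY
N(13)+Y(24): 37≡11 → L
Q(16)+S(18): 34≡8 → I
O(14)+R(17): 31≡5 → F
L(11)+Y(24): 35≡9 → J
R(17)+S(18): 35≡9 → J
T(19)+R(17): 36≡10 → K
G(6)+Y(24): 30≡4 → E
Z(25)+S(18): 43≡17 → R
L(11)+R(17): 28≡2 → C
Q(16)+Y(24): 40≡14 → O
U(20)+S(18): 38≡12 → M
K(10)+R(17): 27≡1 → B
P(15)+Y(24): 39≡13 → N
Z(25)+S(18): 43≡17 → R
C(2)+R(17): 19 → T
V(21)+Y(24): 45≡19 → T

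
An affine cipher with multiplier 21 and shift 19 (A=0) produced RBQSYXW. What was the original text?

QOLVZUP

The inverse of 21 mod 26 is 5, since 21·5=105≡1. Apply D(y)=5·(y−19) mod 26:
R(17): 5·(17−19)=-10≡16 → Q
B(1): 5·(1−19)=-90≡14 → O
Q(16): 5·(16−19)=-15≡11 → L
S(18): 5·(18−19)=-5≡21 → V
Y(24): 5·(24−19)=25 → Z
X(23): 5·(23−19)=20 → U
W(22): 5·(22−19)=15 → P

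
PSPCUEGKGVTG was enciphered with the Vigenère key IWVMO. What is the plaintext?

HWUQGWKPUHLK

Repeat the key across the ciphertext: IWVMOIWVMOIW
P(15)−I(8): 7 → H
S(18)−W(22): -4≡22 → W
P(15)−V(21): -6≡20 → U
C(2)−M(12): -10≡16 → Q
U(20)−O(14): 6 → G
E(4)−I(8): -4≡22 → W
G(6)−W(22): -16≡10 → K
K(10)−V(21): -11≡15 → P
G(6)−M(12): -6≡20 → U
V(21)−O(14): 7 → H
T(19)−I(8): 11 → L
G(6)−W(22): -16≡10 → K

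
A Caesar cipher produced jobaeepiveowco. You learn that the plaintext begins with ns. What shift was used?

From the crib: j(9)−n(13)=-4≡22, so the shift is 22.

22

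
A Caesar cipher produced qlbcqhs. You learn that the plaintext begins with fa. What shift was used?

11

From the crib: q(16)−f(5)=11, so the shift is 11.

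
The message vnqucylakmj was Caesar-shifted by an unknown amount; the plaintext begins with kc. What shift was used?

From the crib: v(21)−k(10)=11, so the shift is 11.

11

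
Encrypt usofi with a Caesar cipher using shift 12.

u(20): 20+12=32≡6 → g
s(18): 18+12=30≡4 → e
o(14): 14+12=26≡0 → a
f(5): 5+12=17 → r
i(8): 8+12=20 → u

gearu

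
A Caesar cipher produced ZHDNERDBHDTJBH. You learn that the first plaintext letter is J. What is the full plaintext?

JRNXOBNLRNDTLR

From the crib: Z(25)−J(9)=16, so the shift is 16.
Subtract 16 from each ciphertext letter:
Z(25): 25−16=9 → J
H(7): 7−16=-9≡17 → R
D(3): 3−16=-13≡13 → N
N(13): 13−16=-3≡23 → X
E(4): 4−16=-12≡14 → O
R(17): 17−16=1 → B
D(3): 3−16=-13≡13 → N
B(1): 1−16=-15≡11 → L
H(7): 7−16=-9≡17 → R
D(3): 3−16=-13≡13 → N
T(19): 19−16=3 → D
J(9): 9−16=-7≡19 → T
B(1): 1−16=-15≡11 → L
H(7): 7−16=-9≡17 → R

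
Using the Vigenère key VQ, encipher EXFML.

ZNACG

Repeat the key across the message: VQVQV
E(4)+V(21): 25 → Z
X(23)+Q(16): 39≡13 → N
F(5)+V(21): 26≡0 → A
M(12)+Q(16): 28≡2 → C
L(11)+V(21): 32≡6 → G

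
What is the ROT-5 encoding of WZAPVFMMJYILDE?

W(22): 22+5=27≡1 → B
Z(25): 25+5=30≡4 → E
A(0): 0+5=5 → F
P(15): 15+5=20 → U
V(21): 21+5=26≡0 → A
F(5): 5+5=10 → K
M(12): 12+5=17 → R
M(12): 12+5=17 → R
J(9): 9+5=14 → O
Y(24): 24+5=29≡3 → D
I(8): 8+5=13 → N
L(11): 11+5=16 → Q
D(3): 3+5=8 → I
E(4): 4+5=9 → J

BEFUAKRRODNQIJ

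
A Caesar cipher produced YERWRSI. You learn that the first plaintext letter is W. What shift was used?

2

From the crib: Y(24)−W(22)=2, so the shift is 2.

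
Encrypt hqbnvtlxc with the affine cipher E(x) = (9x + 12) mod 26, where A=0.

h(7): 9·7+12=75≡23 → x
q(16): 9·16+12=156≡0 → a
b(1): 9·1+12=21 → v
n(13): 9·13+12=129≡25 → z
v(21): 9·21+12=201≡19 → t
t(19): 9·19+12=183≡1 → b
l(11): 9·11+12=111≡7 → h
x(23): 9·23+12=219≡11 → l
c(2): 9·2+12=30≡4 → e

xavztbhle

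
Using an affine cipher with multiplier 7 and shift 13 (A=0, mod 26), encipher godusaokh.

dhixjnhfk

g(6): 7·6+13=55≡3 → d
o(14): 7·14+13=111≡7 → h
d(3): 7·3+13=34≡8 → i
u(20): 7·20+13=153≡23 → x
s(18): 7·18+13=139≡9 → j
a(0): 7·0+13=13 → n
o(14): 7·14+13=111≡7 → h
k(10): 7·10+13=83≡5 → f
h(7): 7·7+13=62≡10 → k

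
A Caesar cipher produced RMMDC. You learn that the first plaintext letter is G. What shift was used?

From the crib: R(17)−G(6)=11, so the shift is 11.

11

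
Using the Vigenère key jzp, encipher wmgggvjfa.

Repeat the key across the message: jzpjzpjzp
w(22)+j(9): 31≡5 → f
m(12)+z(25): 37≡11 → l
g(6)+p(15): 21 → v
g(6)+j(9): 15 → p
g(6)+z(25): 31≡5 → f
v(21)+p(15): 36≡10 → k
j(9)+j(9): 18 → s
f(5)+z(25): 30≡4 → e
a(0)+p(15): 15 → p

flvpfksep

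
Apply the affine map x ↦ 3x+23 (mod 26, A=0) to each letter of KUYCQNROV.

BFRDTKWNI

K(10): 3·10+23=53≡1 → B
U(20): 3·20+23=83≡5 → F
Y(24): 3·24+23=95≡17 → R
C(2): 3·2+23=29≡3 → D
Q(16): 3·16+23=71≡19 → T
N(13): 3·13+23=62≡10 → K
R(17): 3·17+23=74≡22 → W
O(14): 3·14+23=65≡13 → N
V(21): 3·21+23=86≡8 → I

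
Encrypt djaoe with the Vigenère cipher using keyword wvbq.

Repeat the key across the message: wvbqw
d(3)+w(22): 25 → z
j(9)+v(21): 30≡4 → e
a(0)+b(1): 1 → b
o(14)+q(16): 30≡4 → e
e(4)+w(22): 26≡0 → a

zebea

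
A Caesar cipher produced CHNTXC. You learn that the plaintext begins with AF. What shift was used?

2

From the crib: C(2)−A(0)=2, so the shift is 2.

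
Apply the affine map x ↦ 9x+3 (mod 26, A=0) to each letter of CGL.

VFY

C(2): 9·2+3=21 → V
G(6): 9·6+3=57≡5 → F
L(11): 9·11+3=102≡24 → Y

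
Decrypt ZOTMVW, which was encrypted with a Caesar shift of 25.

APUNWX

Z(25): 25−25=0 → A
O(14): 14−25=-11≡15 → P
T(19): 19−25=-6≡20 → U
M(12): 12−25=-13≡13 → N
V(21): 21−25=-4≡22 → W
W(22): 22−25=-3≡23 → X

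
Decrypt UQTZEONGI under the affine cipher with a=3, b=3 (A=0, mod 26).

XNOQJVMBT

The inverse of 3 mod 26 is 9, since 3·9=27≡1. Apply D(y)=9·(y−3) mod 26:
U(20): 9·(20−3)=153≡23 → X
Q(16): 9·(16−3)=117≡13 → N
T(19): 9·(19−3)=144≡14 → O
Z(25): 9·(25−3)=198≡16 → Q
E(4): 9·(4−3)=9 → J
O(14): 9·(14−3)=99≡21 → V
N(13): 9·(13−3)=90≡12 → M
G(6): 9·(6−3)=27≡1 → B
I(8): 9·(8−3)=45≡19 → T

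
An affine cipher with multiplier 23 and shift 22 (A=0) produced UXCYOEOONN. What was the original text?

The inverse of 23 mod 26 is 17, since 23·17=391≡1. Apply D(y)=17·(y−22) mod 26:
U(20): 17·(20−22)=-34≡18 → S
X(23): 17·(23−22)=17 → R
C(2): 17·(2−22)=-340≡24 → Y
Y(24): 17·(24−22)=34≡8 → I
O(14): 17·(14−22)=-136≡20 → U
E(4): 17·(4−22)=-306≡6 → G
O(14): 17·(14−22)=-136≡20 → U
O(14): 17·(14−22)=-136≡20 → U
N(13): 17·(13−22)=-153≡3 → D
N(13): 17·(13−22)=-153≡3 → D

SRYIUGUUDD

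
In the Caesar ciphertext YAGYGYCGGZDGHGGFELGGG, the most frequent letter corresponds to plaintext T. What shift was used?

13

The most frequent ciphertext letter is G (appears 10 times).
G is position 6; T is position 19.
Shift = -13≡13.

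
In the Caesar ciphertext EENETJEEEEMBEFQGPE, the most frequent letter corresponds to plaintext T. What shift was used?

The most frequent ciphertext letter is E (appears 9 times).
E is position 4; T is position 19.
Shift = -15≡11.

11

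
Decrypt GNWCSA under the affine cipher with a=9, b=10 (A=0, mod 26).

The inverse of 9 mod 26 is 3, since 9·3=27≡1. Apply D(y)=3·(y−10) mod 26:
G(6): 3·(6−10)=-12≡14 → O
N(13): 3·(13−10)=9 → J
W(22): 3·(22−10)=36≡10 → K
C(2): 3·(2−10)=-24≡2 → C
S(18): 3·(18−10)=24 → Y
A(0): 3·(0−10)=-30≡22 → W

OJKCYW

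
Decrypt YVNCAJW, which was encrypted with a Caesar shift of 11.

NKCRPYL

Y(24): 24−11=13 → N
V(21): 21−11=10 → K
N(13): 13−11=2 → C
C(2): 2−11=-9≡17 → R
A(0): 0−11=-11≡15 → P
J(9): 9−11=-2≡24 → Y
W(22): 22−11=11 → L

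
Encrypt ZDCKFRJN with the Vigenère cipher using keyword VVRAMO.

Repeat the key across the message: VVRAMOVV
Z(25)+V(21): 46≡20 → U
D(3)+V(21): 24 → Y
C(2)+R(17): 19 → T
K(10)+A(0): 10 → K
F(5)+M(12): 17 → R
R(17)+O(14): 31≡5 → F
J(9)+V(21): 30≡4 → E
N(13)+V(21): 34≡8 → I

UYTKRFEI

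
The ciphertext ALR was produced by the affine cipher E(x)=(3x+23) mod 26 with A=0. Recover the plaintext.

The inverse of 3 mod 26 is 9, since 3·9=27≡1. Apply D(y)=9·(y−23) mod 26:
A(0): 9·(0−23)=-207≡1 → B
L(11): 9·(11−23)=-108≡22 → W
R(17): 9·(17−23)=-54≡24 → Y

BWY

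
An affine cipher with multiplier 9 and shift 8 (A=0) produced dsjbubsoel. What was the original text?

ledfkfesoj

The inverse of 9 mod 26 is 3, since 9·3=27≡1. Apply D(y)=3·(y−8) mod 26:
d(3): 3·(3−8)=-15≡11 → l
s(18): 3·(18−8)=30≡4 → e
j(9): 3·(9−8)=3 → d
b(1): 3·(1−8)=-21≡5 → f
u(20): 3·(20−8)=36≡10 → k
b(1): 3·(1−8)=-21≡5 → f
s(18): 3·(18−8)=30≡4 → e
o(14): 3·(14−8)=18 → s
e(4): 3·(4−8)=-12≡14 → o
l(11): 3·(11−8)=9 → j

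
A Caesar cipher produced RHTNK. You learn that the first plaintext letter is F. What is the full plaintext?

FVHBY

From the crib: R(17)−F(5)=12, so the shift is 12.
Subtract 12 from each ciphertext letter:
R(17): 17−12=5 → F
H(7): 7−12=-5≡21 → V
T(19): 19−12=7 → H
N(13): 13−12=1 → B
K(10): 10−12=-2≡24 → Y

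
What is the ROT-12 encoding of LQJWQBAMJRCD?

XCVICNMYVDOP

L(11): 11+12=23 → X
Q(16): 16+12=28≡2 → C
J(9): 9+12=21 → V
W(22): 22+12=34≡8 → I
Q(16): 16+12=28≡2 → C
B(1): 1+12=13 → N
A(0): 0+12=12 → M
M(12): 12+12=24 → Y
J(9): 9+12=21 → V
R(17): 17+12=29≡3 → D
C(2): 2+12=14 → O
D(3): 3+12=15 → P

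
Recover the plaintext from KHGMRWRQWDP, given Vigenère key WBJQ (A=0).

OGXWVVIAACG

Repeat the key across the ciphertext: WBJQWBJQWBJ
K(10)−W(22): -12≡14 → O
H(7)−B(1): 6 → G
G(6)−J(9): -3≡23 → X
M(12)−Q(16): -4≡22 → W
R(17)−W(22): -5≡21 → V
W(22)−B(1): 21 → V
R(17)−J(9): 8 → I
Q(16)−Q(16): 0 → A
W(22)−W(22): 0 → A
D(3)−B(1): 2 → C
P(15)−J(9): 6 → G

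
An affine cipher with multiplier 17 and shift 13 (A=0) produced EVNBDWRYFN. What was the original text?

BCAKEZOTYA

The inverse of 17 mod 26 is 23, since 17·23=391≡1. Apply D(y)=23·(y−13) mod 26:
E(4): 23·(4−13)=-207≡1 → B
V(21): 23·(21−13)=184≡2 → C
N(13): 23·(13−13)=0 → A
B(1): 23·(1−13)=-276≡10 → K
D(3): 23·(3−13)=-230≡4 → E
W(22): 23·(22−13)=207≡25 → Z
R(17): 23·(17−13)=92≡14 → O
Y(24): 23·(24−13)=253≡19 → T
F(5): 23·(5−13)=-184≡24 → Y
N(13): 23·(13−13)=0 → A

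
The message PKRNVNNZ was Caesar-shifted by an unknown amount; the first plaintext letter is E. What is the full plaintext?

EZGCKCCO

From the crib: P(15)−E(4)=11, so the shift is 11.
Subtract 11 from each ciphertext letter:
P(15): 15−11=4 → E
K(10): 10−11=-1≡25 → Z
R(17): 17−11=6 → G
N(13): 13−11=2 → C
V(21): 21−11=10 → K
N(13): 13−11=2 → C
N(13): 13−11=2 → C
Z(25): 25−11=14 → O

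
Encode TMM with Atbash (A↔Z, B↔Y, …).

T(19) → G(6)
M(12) → N(13)
M(12) → N(13)

GNN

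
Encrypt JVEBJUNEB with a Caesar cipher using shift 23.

GSBYGRKBY

J(9): 9+23=32≡6 → G
V(21): 21+23=44≡18 → S
E(4): 4+23=27≡1 → B
B(1): 1+23=24 → Y
J(9): 9+23=32≡6 → G
U(20): 20+23=43≡17 → R
N(13): 13+23=36≡10 → K
E(4): 4+23=27≡1 → B
B(1): 1+23=24 → Y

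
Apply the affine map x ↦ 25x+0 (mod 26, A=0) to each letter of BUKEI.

ZGQWS

B(1): 25·1+0=25 → Z
U(20): 25·20+0=500≡6 → G
K(10): 25·10+0=250≡16 → Q
E(4): 25·4+0=100≡22 → W
I(8): 25·8+0=200≡18 → S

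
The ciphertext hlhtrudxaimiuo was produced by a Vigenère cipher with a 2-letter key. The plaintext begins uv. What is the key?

Subtract each crib letter from the matching ciphertext letter (mod 26):
h(7)−u(20)=-13≡13 → n
l(11)−v(21)=-10≡16 → q

nq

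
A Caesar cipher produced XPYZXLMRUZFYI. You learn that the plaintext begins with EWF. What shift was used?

19

From the crib: X(23)−E(4)=19, so the shift is 19.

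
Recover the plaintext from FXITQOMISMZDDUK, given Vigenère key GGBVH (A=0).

ZRHYJIGHXFTXCZD

Repeat the key across the ciphertext: GGBVHGGBVHGGBVH
F(5)−G(6): -1≡25 → Z
X(23)−G(6): 17 → R
I(8)−B(1): 7 → H
T(19)−V(21): -2≡24 → Y
Q(16)−H(7): 9 → J
O(14)−G(6): 8 → I
M(12)−G(6): 6 → G
I(8)−B(1): 7 → H
S(18)−V(21): -3≡23 → X
M(12)−H(7): 5 → F
Z(25)−G(6): 19 → T
D(3)−G(6): -3≡23 → X
D(3)−B(1): 2 → C
U(20)−V(21): -1≡25 → Z
K(10)−H(7): 3 → D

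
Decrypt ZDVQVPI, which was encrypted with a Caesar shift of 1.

YCUPUOH

Z(25): 25−1=24 → Y
D(3): 3−1=2 → C
V(21): 21−1=20 → U
Q(16): 16−1=15 → P
V(21): 21−1=20 → U
P(15): 15−1=14 → O
I(8): 8−1=7 → H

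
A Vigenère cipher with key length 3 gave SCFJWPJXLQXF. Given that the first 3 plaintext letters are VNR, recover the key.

XPO

Subtract each crib letter from the matching ciphertext letter (mod 26):
S(18)−V(21)=-3≡23 → X
C(2)−N(13)=-11≡15 → P
F(5)−R(17)=-12≡14 → O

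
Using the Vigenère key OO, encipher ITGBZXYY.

Repeat the key across the message: OOOOOOOO
I(8)+O(14): 22 → W
T(19)+O(14): 33≡7 → H
G(6)+O(14): 20 → U
B(1)+O(14): 15 → P
Z(25)+O(14): 39≡13 → N
X(23)+O(14): 37≡11 → L
Y(24)+O(14): 38≡12 → M
Y(24)+O(14): 38≡12 → M

WHUPNLMM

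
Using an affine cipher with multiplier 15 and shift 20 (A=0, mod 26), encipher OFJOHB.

O(14): 15·14+20=230≡22 → W
F(5): 15·5+20=95≡17 → R
J(9): 15·9+20=155≡25 → Z
O(14): 15·14+20=230≡22 → W
H(7): 15·7+20=125≡21 → V
B(1): 15·1+20=35≡9 → J

WRZWVJ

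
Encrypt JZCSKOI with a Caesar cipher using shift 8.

J(9): 9+8=17 → R
Z(25): 25+8=33≡7 → H
C(2): 2+8=10 → K
S(18): 18+8=26≡0 → A
K(10): 10+8=18 → S
O(14): 14+8=22 → W
I(8): 8+8=16 → Q

RHKASWQ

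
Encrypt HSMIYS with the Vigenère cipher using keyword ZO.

GGLWXG

Repeat the key across the message: ZOZOZO
H(7)+Z(25): 32≡6 → G
S(18)+O(14): 32≡6 → G
M(12)+Z(25): 37≡11 → L
I(8)+O(14): 22 → W
Y(24)+Z(25): 49≡23 → X
S(18)+O(14): 32≡6 → G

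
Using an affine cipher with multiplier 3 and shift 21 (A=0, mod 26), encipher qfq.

rkr

q(16): 3·16+21=69≡17 → r
f(5): 3·5+21=36≡10 → k
q(16): 3·16+21=69≡17 → r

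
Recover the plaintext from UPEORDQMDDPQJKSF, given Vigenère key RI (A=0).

DHNGAVZEMVYISCBX

Repeat the key across the ciphertext: RIRIRIRIRIRIRIRI
U(20)−R(17): 3 → D
P(15)−I(8): 7 → H
E(4)−R(17): -13≡13 → N
O(14)−I(8): 6 → G
R(17)−R(17): 0 → A
D(3)−I(8): -5≡21 → V
Q(16)−R(17): -1≡25 → Z
M(12)−I(8): 4 → E
D(3)−R(17): -14≡12 → M
D(3)−I(8): -5≡21 → V
P(15)−R(17): -2≡24 → Y
Q(16)−I(8): 8 → I
J(9)−R(17): -8≡18 → S
K(10)−I(8): 2 → C
S(18)−R(17): 1 → B
F(5)−I(8): -3≡23 → X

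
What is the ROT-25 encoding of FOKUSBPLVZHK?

F(5): 5+25=30≡4 → E
O(14): 14+25=39≡13 → N
K(10): 10+25=35≡9 → J
U(20): 20+25=45≡19 → T
S(18): 18+25=43≡17 → R
B(1): 1+25=26≡0 → A
P(15): 15+25=40≡14 → O
L(11): 11+25=36≡10 → K
V(21): 21+25=46≡20 → U
Z(25): 25+25=50≡24 → Y
H(7): 7+25=32≡6 → G
K(10): 10+25=35≡9 → J

ENJTRAOKUYGJ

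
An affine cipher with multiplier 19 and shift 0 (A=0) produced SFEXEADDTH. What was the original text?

QDSTSAHHBZ

The inverse of 19 mod 26 is 11, since 19·11=209≡1. Apply D(y)=11·(y−0) mod 26:
S(18): 11·(18−0)=198≡16 → Q
F(5): 11·(5−0)=55≡3 → D
E(4): 11·(4−0)=44≡18 → S
X(23): 11·(23−0)=253≡19 → T
E(4): 11·(4−0)=44≡18 → S
A(0): 11·(0−0)=0 → A
D(3): 11·(3−0)=33≡7 → H
D(3): 11·(3−0)=33≡7 → H
T(19): 11·(19−0)=209≡1 → B
H(7): 11·(7−0)=77≡25 → Z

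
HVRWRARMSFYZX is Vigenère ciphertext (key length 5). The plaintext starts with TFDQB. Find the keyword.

OQOGQ

Subtract each crib letter from the matching ciphertext letter (mod 26):
H(7)−T(19)=-12≡14 → O
V(21)−F(5)=16 → Q
R(17)−D(3)=14 → O
W(22)−Q(16)=6 → G
R(17)−B(1)=16 → Q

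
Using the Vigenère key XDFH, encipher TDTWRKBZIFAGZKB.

Repeat the key across the message: XDFHXDFHXDFHXDF
T(19)+X(23): 42≡16 → Q
D(3)+D(3): 6 → G
T(19)+F(5): 24 → Y
W(22)+H(7): 29≡3 → D
R(17)+X(23): 40≡14 → O
K(10)+D(3): 13 → N
B(1)+F(5): 6 → G
Z(25)+H(7): 32≡6 → G
I(8)+X(23): 31≡5 → F
F(5)+D(3): 8 → I
A(0)+F(5): 5 → F
G(6)+H(7): 13 → N
Z(25)+X(23): 48≡22 → W
K(10)+D(3): 13 → N
B(1)+F(5): 6 → G

QGYDONGGFIFNWNG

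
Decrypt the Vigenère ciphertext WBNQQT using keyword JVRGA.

NGWKQK

Repeat the key across the ciphertext: JVRGAJ
W(22)−J(9): 13 → N
B(1)−V(21): -20≡6 → G
N(13)−R(17): -4≡22 → W
Q(16)−G(6): 10 → K
Q(16)−A(0): 16 → Q
T(19)−J(9): 10 → K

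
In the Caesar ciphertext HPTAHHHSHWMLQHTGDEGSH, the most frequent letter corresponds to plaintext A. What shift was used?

7

The most frequent ciphertext letter is H (appears 7 times).
H is position 7; A is position 0.
Shift = 7.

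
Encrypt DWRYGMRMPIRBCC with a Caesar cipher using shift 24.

D(3): 3+24=27≡1 → B
W(22): 22+24=46≡20 → U
R(17): 17+24=41≡15 → P
Y(24): 24+24=48≡22 → W
G(6): 6+24=30≡4 → E
M(12): 12+24=36≡10 → K
R(17): 17+24=41≡15 → P
M(12): 12+24=36≡10 → K
P(15): 15+24=39≡13 → N
I(8): 8+24=32≡6 → G
R(17): 17+24=41≡15 → P
B(1): 1+24=25 → Z
C(2): 2+24=26≡0 → A
C(2): 2+24=26≡0 → A

BUPWEKPKNGPZAA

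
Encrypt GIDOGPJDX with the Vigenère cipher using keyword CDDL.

ILGZISMOZ

Repeat the key across the message: CDDLCDDLC
G(6)+C(2): 8 → I
I(8)+D(3): 11 → L
D(3)+D(3): 6 → G
O(14)+L(11): 25 → Z
G(6)+C(2): 8 → I
P(15)+D(3): 18 → S
J(9)+D(3): 12 → M
D(3)+L(11): 14 → O
X(23)+C(2): 25 → Z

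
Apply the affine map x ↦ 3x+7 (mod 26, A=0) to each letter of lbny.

okub

l(11): 3·11+7=40≡14 → o
b(1): 3·1+7=10 → k
n(13): 3·13+7=46≡20 → u
y(24): 3·24+7=79≡1 → b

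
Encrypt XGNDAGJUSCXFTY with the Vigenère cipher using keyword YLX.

VRKBLDHFPAICRJ

Repeat the key across the message: YLXYLXYLXYLXYL
X(23)+Y(24): 47≡21 → V
G(6)+L(11): 17 → R
N(13)+X(23): 36≡10 → K
D(3)+Y(24): 27≡1 → B
A(0)+L(11): 11 → L
G(6)+X(23): 29≡3 → D
J(9)+Y(24): 33≡7 → H
U(20)+L(11): 31≡5 → F
S(18)+X(23): 41≡15 → P
C(2)+Y(24): 26≡0 → A
X(23)+L(11): 34≡8 → I
F(5)+X(23): 28≡2 → C
T(19)+Y(24): 43≡17 → R
Y(24)+L(11): 35≡9 → J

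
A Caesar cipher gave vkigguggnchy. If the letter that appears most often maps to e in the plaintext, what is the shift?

2

The most frequent ciphertext letter is g (appears 4 times).
g is position 6; e is position 4.
Shift = 2.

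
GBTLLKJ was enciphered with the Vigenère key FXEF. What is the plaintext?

Repeat the key across the ciphertext: FXEFFXE
G(6)−F(5): 1 → B
B(1)−X(23): -22≡4 → E
T(19)−E(4): 15 → P
L(11)−F(5): 6 → G
L(11)−F(5): 6 → G
K(10)−X(23): -13≡13 → N
J(9)−E(4): 5 → F

BEPGGNF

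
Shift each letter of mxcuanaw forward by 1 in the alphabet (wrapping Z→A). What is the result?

m(12): 12+1=13 → n
x(23): 23+1=24 → y
c(2): 2+1=3 → d
u(20): 20+1=21 → v
a(0): 0+1=1 → b
n(13): 13+1=14 → o
a(0): 0+1=1 → b
w(22): 22+1=23 → x

nydvbobx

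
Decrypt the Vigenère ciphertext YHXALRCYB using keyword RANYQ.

HHKCVACLD

Repeat the key across the ciphertext: RANYQRANY
Y(24)−R(17): 7 → H
H(7)−A(0): 7 → H
X(23)−N(13): 10 → K
A(0)−Y(24): -24≡2 → C
L(11)−Q(16): -5≡21 → V
R(17)−R(17): 0 → A
C(2)−A(0): 2 → C
Y(24)−N(13): 11 → L
B(1)−Y(24): -23≡3 → D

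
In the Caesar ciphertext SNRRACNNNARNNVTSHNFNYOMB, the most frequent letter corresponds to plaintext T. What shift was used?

20

The most frequent ciphertext letter is N (appears 8 times).
N is position 13; T is position 19.
Shift = -6≡20.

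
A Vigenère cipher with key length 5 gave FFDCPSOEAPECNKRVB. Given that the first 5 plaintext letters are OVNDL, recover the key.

Subtract each crib letter from the matching ciphertext letter (mod 26):
F(5)−O(14)=-9≡17 → R
F(5)−V(21)=-16≡10 → K
D(3)−N(13)=-10≡16 → Q
C(2)−D(3)=-1≡25 → Z
P(15)−L(11)=4 → E

RKQZE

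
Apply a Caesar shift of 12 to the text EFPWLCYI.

QRBIXOKU

E(4): 4+12=16 → Q
F(5): 5+12=17 → R
P(15): 15+12=27≡1 → B
W(22): 22+12=34≡8 → I
L(11): 11+12=23 → X
C(2): 2+12=14 → O
Y(24): 24+12=36≡10 → K
I(8): 8+12=20 → U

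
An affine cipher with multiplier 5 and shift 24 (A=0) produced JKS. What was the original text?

The inverse of 5 mod 26 is 21, since 5·21=105≡1. Apply D(y)=21·(y−24) mod 26:
J(9): 21·(9−24)=-315≡23 → X
K(10): 21·(10−24)=-294≡18 → S
S(18): 21·(18−24)=-126≡4 → E

XSE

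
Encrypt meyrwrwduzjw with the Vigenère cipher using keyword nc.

zgltjtjfhbwy

Repeat the key across the message: ncncncncncnc
m(12)+n(13): 25 → z
e(4)+c(2): 6 → g
y(24)+n(13): 37≡11 → l
r(17)+c(2): 19 → t
w(22)+n(13): 35≡9 → j
r(17)+c(2): 19 → t
w(22)+n(13): 35≡9 → j
d(3)+c(2): 5 → f
u(20)+n(13): 33≡7 → h
z(25)+c(2): 27≡1 → b
j(9)+n(13): 22 → w
w(22)+c(2): 24 → y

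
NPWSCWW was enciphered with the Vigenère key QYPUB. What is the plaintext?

Repeat the key across the ciphertext: QYPUBQY
N(13)−Q(16): -3≡23 → X
P(15)−Y(24): -9≡17 → R
W(22)−P(15): 7 → H
S(18)−U(20): -2≡24 → Y
C(2)−B(1): 1 → B
W(22)−Q(16): 6 → G
W(22)−Y(24): -2≡24 → Y

XRHYBGY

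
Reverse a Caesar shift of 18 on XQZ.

FYH

X(23): 23−18=5 → F
Q(16): 16−18=-2≡24 → Y
Z(25): 25−18=7 → H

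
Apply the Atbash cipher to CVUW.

XEFD

C(2) → X(23)
V(21) → E(4)
U(20) → F(5)
W(22) → D(3)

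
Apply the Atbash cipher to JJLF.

QQOU

J(9) → Q(16)
J(9) → Q(16)
L(11) → O(14)
F(5) → U(20)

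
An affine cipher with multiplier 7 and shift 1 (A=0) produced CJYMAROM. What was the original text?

The inverse of 7 mod 26 is 15, since 7·15=105≡1. Apply D(y)=15·(y−1) mod 26:
C(2): 15·(2−1)=15 → P
J(9): 15·(9−1)=120≡16 → Q
Y(24): 15·(24−1)=345≡7 → H
M(12): 15·(12−1)=165≡9 → J
A(0): 15·(0−1)=-15≡11 → L
R(17): 15·(17−1)=240≡6 → G
O(14): 15·(14−1)=195≡13 → N
M(12): 15·(12−1)=165≡9 → J

PQHJLGNJ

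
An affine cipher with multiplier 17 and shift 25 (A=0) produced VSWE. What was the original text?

MVJL

The inverse of 17 mod 26 is 23, since 17·23=391≡1. Apply D(y)=23·(y−25) mod 26:
V(21): 23·(21−25)=-92≡12 → M
S(18): 23·(18−25)=-161≡21 → V
W(22): 23·(22−25)=-69≡9 → J
E(4): 23·(4−25)=-483≡11 → L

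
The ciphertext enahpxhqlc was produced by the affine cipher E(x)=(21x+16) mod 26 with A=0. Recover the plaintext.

slyhvjhabi

The inverse of 21 mod 26 is 5, since 21·5=105≡1. Apply D(y)=5·(y−16) mod 26:
e(4): 5·(4−16)=-60≡18 → s
n(13): 5·(13−16)=-15≡11 → l
a(0): 5·(0−16)=-80≡24 → y
h(7): 5·(7−16)=-45≡7 → h
p(15): 5·(15−16)=-5≡21 → v
x(23): 5·(23−16)=35≡9 → j
h(7): 5·(7−16)=-45≡7 → h
q(16): 5·(16−16)=0 → a
l(11): 5·(11−16)=-25≡1 → b
c(2): 5·(2−16)=-70≡8 → i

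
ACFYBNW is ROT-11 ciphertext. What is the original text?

PRUNQCL

A(0): 0−11=-11≡15 → P
C(2): 2−11=-9≡17 → R
F(5): 5−11=-6≡20 → U
Y(24): 24−11=13 → N
B(1): 1−11=-10≡16 → Q
N(13): 13−11=2 → C
W(22): 22−11=11 → L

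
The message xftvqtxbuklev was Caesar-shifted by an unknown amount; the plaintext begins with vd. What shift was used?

From the crib: x(23)−v(21)=2, so the shift is 2.

2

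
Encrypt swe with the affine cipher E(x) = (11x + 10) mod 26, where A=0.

asc

s(18): 11·18+10=208≡0 → a
w(22): 11·22+10=252≡18 → s
e(4): 11·4+10=54≡2 → c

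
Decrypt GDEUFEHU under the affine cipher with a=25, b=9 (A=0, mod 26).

The inverse of 25 mod 26 is 25, since 25·25=625≡1. Apply D(y)=25·(y−9) mod 26:
G(6): 25·(6−9)=-75≡3 → D
D(3): 25·(3−9)=-150≡6 → G
E(4): 25·(4−9)=-125≡5 → F
U(20): 25·(20−9)=275≡15 → P
F(5): 25·(5−9)=-100≡4 → E
E(4): 25·(4−9)=-125≡5 → F
H(7): 25·(7−9)=-50≡2 → C
U(20): 25·(20−9)=275≡15 → P

DGFPEFCP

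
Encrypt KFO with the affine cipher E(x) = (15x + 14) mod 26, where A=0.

ILQ

K(10): 15·10+14=164≡8 → I
F(5): 15·5+14=89≡11 → L
O(14): 15·14+14=224≡16 → Q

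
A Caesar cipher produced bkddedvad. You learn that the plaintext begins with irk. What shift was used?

19

From the crib: b(1)−i(8)=-7≡19, so the shift is 19.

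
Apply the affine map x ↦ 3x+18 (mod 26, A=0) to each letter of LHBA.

L(11): 3·11+18=51≡25 → Z
H(7): 3·7+18=39≡13 → N
B(1): 3·1+18=21 → V
A(0): 3·0+18=18 → S

ZNVS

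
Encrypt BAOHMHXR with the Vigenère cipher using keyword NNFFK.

Repeat the key across the message: NNFFKNNF
B(1)+N(13): 14 → O
A(0)+N(13): 13 → N
O(14)+F(5): 19 → T
H(7)+F(5): 12 → M
M(12)+K(10): 22 → W
H(7)+N(13): 20 → U
X(23)+N(13): 36≡10 → K
R(17)+F(5): 22 → W

ONTMWUKW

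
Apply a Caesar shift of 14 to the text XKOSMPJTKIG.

X(23): 23+14=37≡11 → L
K(10): 10+14=24 → Y
O(14): 14+14=28≡2 → C
S(18): 18+14=32≡6 → G
M(12): 12+14=26≡0 → A
P(15): 15+14=29≡3 → D
J(9): 9+14=23 → X
T(19): 19+14=33≡7 → H
K(10): 10+14=24 → Y
I(8): 8+14=22 → W
G(6): 6+14=20 → U

LYCGADXHYWU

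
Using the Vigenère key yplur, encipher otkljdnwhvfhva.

Repeat the key across the message: yplurypluryplu
o(14)+y(24): 38≡12 → m
t(19)+p(15): 34≡8 → i
k(10)+l(11): 21 → v
l(11)+u(20): 31≡5 → f
j(9)+r(17): 26≡0 → a
d(3)+y(24): 27≡1 → b
n(13)+p(15): 28≡2 → c
w(22)+l(11): 33≡7 → h
h(7)+u(20): 27≡1 → b
v(21)+r(17): 38≡12 → m
f(5)+y(24): 29≡3 → d
h(7)+p(15): 22 → w
v(21)+l(11): 32≡6 → g
a(0)+u(20): 20 → u

mivfabchbmdwgu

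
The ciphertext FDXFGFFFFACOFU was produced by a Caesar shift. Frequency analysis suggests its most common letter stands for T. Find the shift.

The most frequent ciphertext letter is F (appears 7 times).
F is position 5; T is position 19.
Shift = -14≡12.

12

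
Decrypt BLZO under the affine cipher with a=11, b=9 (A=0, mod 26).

EMSR

The inverse of 11 mod 26 is 19, since 11·19=209≡1. Apply D(y)=19·(y−9) mod 26:
B(1): 19·(1−9)=-152≡4 → E
L(11): 19·(11−9)=38≡12 → M
Z(25): 19·(25−9)=304≡18 → S
O(14): 19·(14−9)=95≡17 → R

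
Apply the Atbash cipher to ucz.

fxa

u(20) → f(5)
c(2) → x(23)
z(25) → a(0)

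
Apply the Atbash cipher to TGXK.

GTCP

T(19) → G(6)
G(6) → T(19)
X(23) → C(2)
K(10) → P(15)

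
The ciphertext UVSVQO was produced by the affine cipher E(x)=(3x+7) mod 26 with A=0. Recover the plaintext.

NWVWDL

The inverse of 3 mod 26 is 9, since 3·9=27≡1. Apply D(y)=9·(y−7) mod 26:
U(20): 9·(20−7)=117≡13 → N
V(21): 9·(21−7)=126≡22 → W
S(18): 9·(18−7)=99≡21 → V
V(21): 9·(21−7)=126≡22 → W
Q(16): 9·(16−7)=81≡3 → D
O(14): 9·(14−7)=63≡11 → L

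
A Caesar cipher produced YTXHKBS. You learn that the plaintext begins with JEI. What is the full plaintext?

JEISVMD

From the crib: Y(24)−J(9)=15, so the shift is 15.
Subtract 15 from each ciphertext letter:
Y(24): 24−15=9 → J
T(19): 19−15=4 → E
X(23): 23−15=8 → I
H(7): 7−15=-8≡18 → S
K(10): 10−15=-5≡21 → V
B(1): 1−15=-14≡12 → M
S(18): 18−15=3 → D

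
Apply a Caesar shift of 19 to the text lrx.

l(11): 11+19=30≡4 → e
r(17): 17+19=36≡10 → k
x(23): 23+19=42≡16 → q

ekq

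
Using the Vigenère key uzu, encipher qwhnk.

kvbhj

Repeat the key across the message: uzuuz
q(16)+u(20): 36≡10 → k
w(22)+z(25): 47≡21 → v
h(7)+u(20): 27≡1 → b
n(13)+u(20): 33≡7 → h
k(10)+z(25): 35≡9 → j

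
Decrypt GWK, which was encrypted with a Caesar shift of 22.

KAO

G(6): 6−22=-16≡10 → K
W(22): 22−22=0 → A
K(10): 10−22=-12≡14 → O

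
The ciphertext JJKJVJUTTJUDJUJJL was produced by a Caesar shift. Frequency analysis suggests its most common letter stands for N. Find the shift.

The most frequent ciphertext letter is J (appears 8 times).
J is position 9; N is position 13.
Shift = -4≡22.

22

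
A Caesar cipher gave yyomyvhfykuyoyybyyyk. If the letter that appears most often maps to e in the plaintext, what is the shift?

20

The most frequent ciphertext letter is y (appears 10 times).
y is position 24; e is position 4.
Shift = 20.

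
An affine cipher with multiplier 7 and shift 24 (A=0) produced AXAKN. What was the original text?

ELEYR

The inverse of 7 mod 26 is 15, since 7·15=105≡1. Apply D(y)=15·(y−24) mod 26:
A(0): 15·(0−24)=-360≡4 → E
X(23): 15·(23−24)=-15≡11 → L
A(0): 15·(0−24)=-360≡4 → E
K(10): 15·(10−24)=-210≡24 → Y
N(13): 15·(13−24)=-165≡17 → R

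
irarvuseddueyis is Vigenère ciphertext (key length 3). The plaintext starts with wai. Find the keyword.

mrs

Subtract each crib letter from the matching ciphertext letter (mod 26):
i(8)−w(22)=-14≡12 → m
r(17)−a(0)=17 → r
a(0)−i(8)=-8≡18 → s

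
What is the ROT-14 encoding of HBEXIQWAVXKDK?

H(7): 7+14=21 → V
B(1): 1+14=15 → P
E(4): 4+14=18 → S
X(23): 23+14=37≡11 → L
I(8): 8+14=22 → W
Q(16): 16+14=30≡4 → E
W(22): 22+14=36≡10 → K
A(0): 0+14=14 → O
V(21): 21+14=35≡9 → J
X(23): 23+14=37≡11 → L
K(10): 10+14=24 → Y
D(3): 3+14=17 → R
K(10): 10+14=24 → Y

VPSLWEKOJLYRY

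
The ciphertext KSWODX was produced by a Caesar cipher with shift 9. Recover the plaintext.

K(10): 10−9=1 → B
S(18): 18−9=9 → J
W(22): 22−9=13 → N
O(14): 14−9=5 → F
D(3): 3−9=-6≡20 → U
X(23): 23−9=14 → O

BJNFUO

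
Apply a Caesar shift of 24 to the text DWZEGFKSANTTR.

D(3): 3+24=27≡1 → B
W(22): 22+24=46≡20 → U
Z(25): 25+24=49≡23 → X
E(4): 4+24=28≡2 → C
G(6): 6+24=30≡4 → E
F(5): 5+24=29≡3 → D
K(10): 10+24=34≡8 → I
S(18): 18+24=42≡16 → Q
A(0): 0+24=24 → Y
N(13): 13+24=37≡11 → L
T(19): 19+24=43≡17 → R
T(19): 19+24=43≡17 → R
R(17): 17+24=41≡15 → P

BUXCEDIQYLRRP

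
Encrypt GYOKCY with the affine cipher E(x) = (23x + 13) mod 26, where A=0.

G(6): 23·6+13=151≡21 → V
Y(24): 23·24+13=565≡19 → T
O(14): 23·14+13=335≡23 → X
K(10): 23·10+13=243≡9 → J
C(2): 23·2+13=59≡7 → H
Y(24): 23·24+13=565≡19 → T

VTXJHT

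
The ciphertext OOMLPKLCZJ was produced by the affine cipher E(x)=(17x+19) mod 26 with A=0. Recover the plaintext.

PPVYMBYZIE

The inverse of 17 mod 26 is 23, since 17·23=391≡1. Apply D(y)=23·(y−19) mod 26:
O(14): 23·(14−19)=-115≡15 → P
O(14): 23·(14−19)=-115≡15 → P
M(12): 23·(12−19)=-161≡21 → V
L(11): 23·(11−19)=-184≡24 → Y
P(15): 23·(15−19)=-92≡12 → M
K(10): 23·(10−19)=-207≡1 → B
L(11): 23·(11−19)=-184≡24 → Y
C(2): 23·(2−19)=-391≡25 → Z
Z(25): 23·(25−19)=138≡8 → I
J(9): 23·(9−19)=-230≡4 → E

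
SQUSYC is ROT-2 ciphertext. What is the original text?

S(18): 18−2=16 → Q
Q(16): 16−2=14 → O
U(20): 20−2=18 → S
S(18): 18−2=16 → Q
Y(24): 24−2=22 → W
C(2): 2−2=0 → A

QOSQWA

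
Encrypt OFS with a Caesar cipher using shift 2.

O(14): 14+2=16 → Q
F(5): 5+2=7 → H
S(18): 18+2=20 → U

QHU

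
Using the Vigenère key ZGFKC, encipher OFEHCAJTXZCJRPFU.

NLJREZPYHBBPWZHT

Repeat the key across the message: ZGFKCZGFKCZGFKCZ
O(14)+Z(25): 39≡13 → N
F(5)+G(6): 11 → L
E(4)+F(5): 9 → J
H(7)+K(10): 17 → R
C(2)+C(2): 4 → E
A(0)+Z(25): 25 → Z
J(9)+G(6): 15 → P
T(19)+F(5): 24 → Y
X(23)+K(10): 33≡7 → H
Z(25)+C(2): 27≡1 → B
C(2)+Z(25): 27≡1 → B
J(9)+G(6): 15 → P
R(17)+F(5): 22 → W
P(15)+K(10): 25 → Z
F(5)+C(2): 7 → H
U(20)+Z(25): 45≡19 → T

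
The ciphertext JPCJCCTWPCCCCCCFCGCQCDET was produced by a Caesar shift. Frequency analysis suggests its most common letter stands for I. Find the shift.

20

The most frequent ciphertext letter is C (appears 12 times).
C is position 2; I is position 8.
Shift = -6≡20.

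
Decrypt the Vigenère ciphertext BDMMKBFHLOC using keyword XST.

ELTPSIIPSRK

Repeat the key across the ciphertext: XSTXSTXSTXS
B(1)−X(23): -22≡4 → E
D(3)−S(18): -15≡11 → L
M(12)−T(19): -7≡19 → T
M(12)−X(23): -11≡15 → P
K(10)−S(18): -8≡18 → S
B(1)−T(19): -18≡8 → I
F(5)−X(23): -18≡8 → I
H(7)−S(18): -11≡15 → P
L(11)−T(19): -8≡18 → S
O(14)−X(23): -9≡17 → R
C(2)−S(18): -16≡10 → K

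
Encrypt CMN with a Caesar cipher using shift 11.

NXY

C(2): 2+11=13 → N
M(12): 12+11=23 → X
N(13): 13+11=24 → Y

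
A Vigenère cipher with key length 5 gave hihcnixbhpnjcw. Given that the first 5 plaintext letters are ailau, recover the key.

hawct

Subtract each crib letter from the matching ciphertext letter (mod 26):
h(7)−a(0)=7 → h
i(8)−i(8)=0 → a
h(7)−l(11)=-4≡22 → w
c(2)−a(0)=2 → c
n(13)−u(20)=-7≡19 → t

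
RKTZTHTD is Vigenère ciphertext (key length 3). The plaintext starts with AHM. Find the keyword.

RDH

Subtract each crib letter from the matching ciphertext letter (mod 26):
R(17)−A(0)=17 → R
K(10)−H(7)=3 → D
T(19)−M(12)=7 → H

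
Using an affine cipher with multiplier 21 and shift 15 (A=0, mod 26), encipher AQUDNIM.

PNTACBH

A(0): 21·0+15=15 → P
Q(16): 21·16+15=351≡13 → N
U(20): 21·20+15=435≡19 → T
D(3): 21·3+15=78≡0 → A
N(13): 21·13+15=288≡2 → C
I(8): 21·8+15=183≡1 → B
M(12): 21·12+15=267≡7 → H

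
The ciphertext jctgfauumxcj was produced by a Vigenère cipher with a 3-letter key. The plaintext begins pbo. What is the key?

Subtract each crib letter from the matching ciphertext letter (mod 26):
j(9)−p(15)=-6≡20 → u
c(2)−b(1)=1 → b
t(19)−o(14)=5 → f

ubf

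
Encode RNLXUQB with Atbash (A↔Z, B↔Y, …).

IMOCFJY

R(17) → I(8)
N(13) → M(12)
L(11) → O(14)
X(23) → C(2)
U(20) → F(5)
Q(16) → J(9)
B(1) → Y(24)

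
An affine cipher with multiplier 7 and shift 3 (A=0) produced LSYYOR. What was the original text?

QRDDJC

The inverse of 7 mod 26 is 15, since 7·15=105≡1. Apply D(y)=15·(y−3) mod 26:
L(11): 15·(11−3)=120≡16 → Q
S(18): 15·(18−3)=225≡17 → R
Y(24): 15·(24−3)=315≡3 → D
Y(24): 15·(24−3)=315≡3 → D
O(14): 15·(14−3)=165≡9 → J
R(17): 15·(17−3)=210≡2 → C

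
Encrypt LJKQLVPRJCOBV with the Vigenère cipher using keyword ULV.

Repeat the key across the message: ULVULVULVULVU
L(11)+U(20): 31≡5 → F
J(9)+L(11): 20 → U
K(10)+V(21): 31≡5 → F
Q(16)+U(20): 36≡10 → K
L(11)+L(11): 22 → W
V(21)+V(21): 42≡16 → Q
P(15)+U(20): 35≡9 → J
R(17)+L(11): 28≡2 → C
J(9)+V(21): 30≡4 → E
C(2)+U(20): 22 → W
O(14)+L(11): 25 → Z
B(1)+V(21): 22 → W
V(21)+U(20): 41≡15 → P

FUFKWQJCEWZWP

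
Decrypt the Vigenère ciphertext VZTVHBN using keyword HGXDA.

Repeat the key across the ciphertext: HGXDAHG
V(21)−H(7): 14 → O
Z(25)−G(6): 19 → T
T(19)−X(23): -4≡22 → W
V(21)−D(3): 18 → S
H(7)−A(0): 7 → H
B(1)−H(7): -6≡20 → U
N(13)−G(6): 7 → H

OTWSHUH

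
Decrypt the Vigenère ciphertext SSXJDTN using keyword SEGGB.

AORDCBJ

Repeat the key across the ciphertext: SEGGBSE
S(18)−S(18): 0 → A
S(18)−E(4): 14 → O
X(23)−G(6): 17 → R
J(9)−G(6): 3 → D
D(3)−B(1): 2 → C
T(19)−S(18): 1 → B
N(13)−E(4): 9 → J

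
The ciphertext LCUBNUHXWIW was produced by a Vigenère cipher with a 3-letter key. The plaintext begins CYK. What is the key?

Subtract each crib letter from the matching ciphertext letter (mod 26):
L(11)−C(2)=9 → J
C(2)−Y(24)=-22≡4 → E
U(20)−K(10)=10 → K

JEK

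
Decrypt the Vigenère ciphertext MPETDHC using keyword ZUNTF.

Repeat the key across the ciphertext: ZUNTFZU
M(12)−Z(25): -13≡13 → N
P(15)−U(20): -5≡21 → V
E(4)−N(13): -9≡17 → R
T(19)−T(19): 0 → A
D(3)−F(5): -2≡24 → Y
H(7)−Z(25): -18≡8 → I
C(2)−U(20): -18≡8 → I

NVRAYII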